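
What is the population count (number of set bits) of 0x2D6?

0x2D6 = 1011010110
Count the 1s: 1 + 1 + 1 + 1 + 1 + 1 = 6

6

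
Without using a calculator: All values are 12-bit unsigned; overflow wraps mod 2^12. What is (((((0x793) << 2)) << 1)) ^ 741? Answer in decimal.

0x793 = 011110010011
→ << 2 (mod 2^12) → 111001001100 = 3660
→ << 1 (mod 2^12) → 110010011000 = 3224
741 = 001011100101
→ ^ → 111001111101 = 3709

3709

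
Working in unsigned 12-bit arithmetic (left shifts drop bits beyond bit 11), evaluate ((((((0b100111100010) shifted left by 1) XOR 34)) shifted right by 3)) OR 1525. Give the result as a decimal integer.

1533

0b100111100010 = 100111100010
→ shifted left by 1 (mod 2^12) → 001111000100 = 964
34 = 000000100010
→ XOR → 001111100110 = 998
→ shifted right by 3 → 000001111100 = 124
1525 = 010111110101
→ OR → 010111111101 = 1533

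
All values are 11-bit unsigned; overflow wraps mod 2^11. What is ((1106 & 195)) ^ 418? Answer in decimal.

1106 = 10001010010
195 = 00011000011
→ & → 00001000010 = 66
418 = 00110100010
→ ^ → 00111100000 = 480

480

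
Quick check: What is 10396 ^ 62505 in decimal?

10396 = 0010100010011100
62505 = 1111010000101001
XOR → 1101110010110101 = 56501

56501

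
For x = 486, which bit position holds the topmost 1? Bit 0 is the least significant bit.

486 = 111100110
The topmost 1 is at position 8 (since 2^8 = 256 ≤ 486 < 512).

8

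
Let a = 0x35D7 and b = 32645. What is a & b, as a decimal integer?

13701

0x35D7 = 011010111010111
32645 = 111111110000101
AND → 011010110000101 = 13701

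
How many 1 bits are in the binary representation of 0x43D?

0x43D = 10000111101
Count the 1s: 1 + 1 + 1 + 1 + 1 + 1 = 6

6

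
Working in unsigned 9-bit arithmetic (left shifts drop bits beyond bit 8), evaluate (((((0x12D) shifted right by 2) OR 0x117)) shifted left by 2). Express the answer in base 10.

380

0x12D = 100101101
→ shifted right by 2 → 001001011 = 75
0x117 = 100010111
→ OR → 101011111 = 351
→ shifted left by 2 (mod 2^9) → 101111100 = 380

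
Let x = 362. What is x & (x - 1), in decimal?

360

x = 101101010 = 362
x - 1 = 101101001
AND   = 101101000 = 360
(x & (x - 1) clears the lowest set bit of x.)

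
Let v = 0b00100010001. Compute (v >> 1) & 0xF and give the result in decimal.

8

v = 00100010001
Shift right by 1: 0010001000
Mask low 4 bits: 1000 = 8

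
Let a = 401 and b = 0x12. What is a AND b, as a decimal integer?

16

401 = 110010001
0x12 = 000010010
AND → 000010000 = 16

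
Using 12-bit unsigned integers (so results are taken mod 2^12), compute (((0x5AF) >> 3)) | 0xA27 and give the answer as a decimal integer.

0x5AF = 010110101111
→ >> 3 → 000010110101 = 181
0xA27 = 101000100111
→ | → 101010110111 = 2743

2743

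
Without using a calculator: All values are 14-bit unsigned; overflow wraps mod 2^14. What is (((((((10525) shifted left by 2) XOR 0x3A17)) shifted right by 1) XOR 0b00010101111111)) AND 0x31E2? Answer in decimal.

10525 = 10100100011101
→ shifted left by 2 (mod 2^14) → 10010001110100 = 9332
0x3A17 = 11101000010111
→ XOR → 01111001100011 = 7779
→ shifted right by 1 → 00111100110001 = 3889
0b00010101111111 = 00010101111111
→ XOR → 00101001001110 = 2638
0x31E2 = 11000111100010
→ AND → 00000001000010 = 66

66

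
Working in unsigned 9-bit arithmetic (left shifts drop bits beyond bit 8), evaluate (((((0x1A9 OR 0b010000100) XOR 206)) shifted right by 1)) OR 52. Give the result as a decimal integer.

0x1A9 = 110101001
0b010000100 = 010000100
→ OR → 110101101 = 429
206 = 011001110
→ XOR → 101100011 = 355
→ shifted right by 1 → 010110001 = 177
52 = 000110100
→ OR → 010110101 = 181

181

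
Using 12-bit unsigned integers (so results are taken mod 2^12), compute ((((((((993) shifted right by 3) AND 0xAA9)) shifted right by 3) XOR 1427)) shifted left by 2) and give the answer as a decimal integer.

1624

993 = 001111100001
→ shifted right by 3 → 000001111100 = 124
0xAA9 = 101010101001
→ AND → 000000101000 = 40
→ shifted right by 3 → 000000000101 = 5
1427 = 010110010011
→ XOR → 010110010110 = 1430
→ shifted left by 2 (mod 2^12) → 011001011000 = 1624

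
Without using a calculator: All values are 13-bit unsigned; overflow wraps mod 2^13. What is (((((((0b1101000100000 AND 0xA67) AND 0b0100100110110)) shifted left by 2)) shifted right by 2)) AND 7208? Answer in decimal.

32

0b1101000100000 = 1101000100000
0xA67 = 0101001100111
→ AND → 0101000100000 = 2592
0b0100100110110 = 0100100110110
→ AND → 0100000100000 = 2080
→ shifted left by 2 (mod 2^13) → 0000010000000 = 128
→ shifted right by 2 → 0000000100000 = 32
7208 = 1110000101000
→ AND → 0000000100000 = 32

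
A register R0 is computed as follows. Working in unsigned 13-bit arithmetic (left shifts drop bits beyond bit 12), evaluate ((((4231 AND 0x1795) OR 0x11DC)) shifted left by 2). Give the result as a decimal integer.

4231 = 1000010000111
0x1795 = 1011110010101
→ AND → 1000010000101 = 4229
0x11DC = 1000111011100
→ OR → 1000111011101 = 4573
→ shifted left by 2 (mod 2^13) → 0011101110100 = 1908

1908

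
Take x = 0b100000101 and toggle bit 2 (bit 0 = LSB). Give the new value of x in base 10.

x = 100000101
bit 2 is currently 1; toggle it via x ^ (1 << 2) = x ^ 4
→ 100000001 = 257

257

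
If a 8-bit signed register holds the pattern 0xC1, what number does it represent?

-63

pattern = 11000001 (MSB is 1 ⇒ negative)
Invert: 00111110, add 1 → 00111111 = 63, so the value is -63.
(Equivalently: 193 - 2^8 = 193 - 256 = -63.)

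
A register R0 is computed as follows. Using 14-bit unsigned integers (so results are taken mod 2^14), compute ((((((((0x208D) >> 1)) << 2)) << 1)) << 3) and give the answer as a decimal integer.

4480

0x208D = 10000010001101
→ >> 1 → 01000001000110 = 4166
→ << 2 (mod 2^14) → 00000100011000 = 280
→ << 1 (mod 2^14) → 00001000110000 = 560
→ << 3 (mod 2^14) → 01000110000000 = 4480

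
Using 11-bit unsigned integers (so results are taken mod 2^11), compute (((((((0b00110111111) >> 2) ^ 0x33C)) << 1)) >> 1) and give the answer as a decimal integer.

0b00110111111 = 00110111111
→ >> 2 → 00001101111 = 111
0x33C = 01100111100
→ ^ → 01101010011 = 851
→ << 1 (mod 2^11) → 11010100110 = 1702
→ >> 1 → 01101010011 = 851

851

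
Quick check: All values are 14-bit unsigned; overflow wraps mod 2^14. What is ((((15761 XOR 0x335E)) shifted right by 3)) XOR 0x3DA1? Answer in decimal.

15761 = 11110110010001
0x335E = 11001101011110
→ XOR → 00111011001111 = 3791
→ shifted right by 3 → 00000111011001 = 473
0x3DA1 = 11110110100001
→ XOR → 11110001111000 = 15480

15480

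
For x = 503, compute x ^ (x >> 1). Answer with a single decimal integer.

x = 111110111 = 503
x>>1 = 011111011
XOR  = 100001100 = 268
(x ^ (x >> 1) gives the standard binary-reflected Gray code of x.)

268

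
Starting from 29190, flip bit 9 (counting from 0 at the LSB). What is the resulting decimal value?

28678

x = 111001000000110
bit 9 is currently 1; toggle it via x ^ (1 << 9) = x ^ 512
→ 111000000000110 = 28678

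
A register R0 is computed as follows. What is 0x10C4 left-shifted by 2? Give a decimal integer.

17168

0x10C4 = 001000011000100
shift left by 2 → 100001100010000 = 17168
(equivalently, 4292 × 2^2 = 4292 × 4)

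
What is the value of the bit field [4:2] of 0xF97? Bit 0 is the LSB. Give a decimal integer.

v = 0111110010111
Shift right by 2: 01111100101
Mask low 3 bits: 101 = 5

5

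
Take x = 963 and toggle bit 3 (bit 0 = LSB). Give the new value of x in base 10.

x = 1111000011
bit 3 is currently 0; toggle it via x ^ (1 << 3) = x ^ 8
→ 1111001011 = 971

971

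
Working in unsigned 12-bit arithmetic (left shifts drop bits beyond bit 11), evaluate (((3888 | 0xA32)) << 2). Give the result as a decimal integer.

3272

3888 = 111100110000
0xA32 = 101000110010
→ | → 111100110010 = 3890
→ << 2 (mod 2^12) → 110011001000 = 3272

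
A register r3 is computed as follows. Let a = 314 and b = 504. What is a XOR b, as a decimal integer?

314 = 100111010
504 = 111111000
XOR → 011000010 = 194

194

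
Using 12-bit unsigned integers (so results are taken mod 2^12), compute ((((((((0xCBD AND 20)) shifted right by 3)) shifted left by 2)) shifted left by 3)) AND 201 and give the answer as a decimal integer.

0xCBD = 110010111101
20 = 000000010100
→ AND → 000000010100 = 20
→ shifted right by 3 → 000000000010 = 2
→ shifted left by 2 (mod 2^12) → 000000001000 = 8
→ shifted left by 3 (mod 2^12) → 000001000000 = 64
201 = 000011001001
→ AND → 000001000000 = 64

64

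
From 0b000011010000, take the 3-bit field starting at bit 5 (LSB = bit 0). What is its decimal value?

6

v = 000011010000
Shift right by 5: 0000110
Mask low 3 bits: 110 = 6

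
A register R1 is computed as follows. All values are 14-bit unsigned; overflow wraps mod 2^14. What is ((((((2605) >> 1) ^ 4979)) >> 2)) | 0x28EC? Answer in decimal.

2605 = 00101000101101
→ >> 1 → 00010100010110 = 1302
4979 = 01001101110011
→ ^ → 01011001100101 = 5733
→ >> 2 → 00010110011001 = 1433
0x28EC = 10100011101100
→ | → 10110111111101 = 11773

11773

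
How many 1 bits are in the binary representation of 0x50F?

6

0x50F = 10100001111
Count the 1s: 1 + 1 + 1 + 1 + 1 + 1 = 6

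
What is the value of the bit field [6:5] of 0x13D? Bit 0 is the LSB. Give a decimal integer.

v = 100111101
Shift right by 5: 1001
Mask low 2 bits: 01 = 1

1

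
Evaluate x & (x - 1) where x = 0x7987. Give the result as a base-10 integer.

x = 111100110000111 = 31111
x - 1 = 111100110000110
AND   = 111100110000110 = 31110
(x & (x - 1) clears the lowest set bit of x.)

31110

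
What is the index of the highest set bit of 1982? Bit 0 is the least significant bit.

10

1982 = 11110111110
The topmost 1 is at position 10 (since 2^10 = 1024 ≤ 1982 < 2048).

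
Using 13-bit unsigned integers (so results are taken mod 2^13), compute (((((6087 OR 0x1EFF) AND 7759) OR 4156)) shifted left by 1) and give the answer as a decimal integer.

7422

6087 = 1011111000111
0x1EFF = 1111011111111
→ OR → 1111111111111 = 8191
7759 = 1111001001111
→ AND → 1111001001111 = 7759
4156 = 1000000111100
→ OR → 1111001111111 = 7807
→ shifted left by 1 (mod 2^13) → 1110011111110 = 7422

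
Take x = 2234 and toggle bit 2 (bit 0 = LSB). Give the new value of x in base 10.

2238

x = 100010111010
bit 2 is currently 0; toggle it via x ^ (1 << 2) = x ^ 4
→ 100010111110 = 2238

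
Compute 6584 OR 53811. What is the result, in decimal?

6584 = 0001100110111000
53811 = 1101001000110011
 OR → 1101101110111011 = 56251

56251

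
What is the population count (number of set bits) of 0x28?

2

0x28 = 101000
Count the 1s: 1 + 1 = 2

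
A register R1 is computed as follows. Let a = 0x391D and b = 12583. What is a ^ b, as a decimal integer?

0x391D = 11100100011101
12583 = 11000100100111
XOR → 00100000111010 = 2106

2106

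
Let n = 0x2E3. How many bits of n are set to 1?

6

0x2E3 = 1011100011
Count the 1s: 1 + 1 + 1 + 1 + 1 + 1 = 6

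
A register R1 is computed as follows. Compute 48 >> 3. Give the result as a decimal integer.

6

48 = 110000
shift right by 3 → 000110 = 6
(equivalently, floor(48 / 8))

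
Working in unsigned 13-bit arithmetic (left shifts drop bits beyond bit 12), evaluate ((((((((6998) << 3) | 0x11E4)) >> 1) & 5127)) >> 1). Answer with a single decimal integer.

513

6998 = 1101101010110
→ << 3 (mod 2^13) → 1101010110000 = 6832
0x11E4 = 1000111100100
→ | → 1101111110100 = 7156
→ >> 1 → 0110111111010 = 3578
5127 = 1010000000111
→ & → 0010000000010 = 1026
→ >> 1 → 0001000000001 = 513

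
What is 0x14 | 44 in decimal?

60

0x14 = 010100
44 = 101100
 OR → 111100 = 60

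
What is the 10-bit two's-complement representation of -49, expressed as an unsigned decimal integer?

975

49 in 10 bits: 0000110001
Invert: 1111001110
Add 1:  1111001111 = 975
(Check: 2^10 - 49 = 1024 - 49 = 975.)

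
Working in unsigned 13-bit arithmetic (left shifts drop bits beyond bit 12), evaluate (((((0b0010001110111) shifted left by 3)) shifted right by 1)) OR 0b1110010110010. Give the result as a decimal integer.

7678

0b0010001110111 = 0010001110111
→ shifted left by 3 (mod 2^13) → 0001110111000 = 952
→ shifted right by 1 → 0000111011100 = 476
0b1110010110010 = 1110010110010
→ OR → 1110111111110 = 7678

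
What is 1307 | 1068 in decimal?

1307 = 10100011011
1068 = 10000101100
 OR → 10100111111 = 1343

1343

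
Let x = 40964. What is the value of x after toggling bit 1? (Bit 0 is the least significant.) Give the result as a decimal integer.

40966

x = 1010000000000100
bit 1 is currently 0; toggle it via x ^ (1 << 1) = x ^ 2
→ 1010000000000110 = 40966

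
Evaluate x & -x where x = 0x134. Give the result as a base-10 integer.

4

x = 100110100 = 308
-x (two's complement) = …011001100
AND   = 000000100 = 4
(x & -x isolates the lowest set bit of x.)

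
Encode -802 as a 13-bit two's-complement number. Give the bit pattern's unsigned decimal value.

7390

802 in 13 bits: 0001100100010
Invert: 1110011011101
Add 1:  1110011011110 = 7390
(Check: 2^13 - 802 = 8192 - 802 = 7390.)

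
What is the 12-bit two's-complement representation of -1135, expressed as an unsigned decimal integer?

1135 in 12 bits: 010001101111
Invert: 101110010000
Add 1:  101110010001 = 2961
(Check: 2^12 - 1135 = 4096 - 1135 = 2961.)

2961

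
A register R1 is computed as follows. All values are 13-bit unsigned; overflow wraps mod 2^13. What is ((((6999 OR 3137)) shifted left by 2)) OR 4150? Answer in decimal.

7550

6999 = 1101101010111
3137 = 0110001000001
→ OR → 1111101010111 = 8023
→ shifted left by 2 (mod 2^13) → 1110101011100 = 7516
4150 = 1000000110110
→ OR → 1110101111110 = 7550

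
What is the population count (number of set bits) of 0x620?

0x620 = 11000100000
Count the 1s: 1 + 1 + 1 = 3

3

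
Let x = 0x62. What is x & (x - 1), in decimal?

96

x = 1100010 = 98
x - 1 = 1100001
AND   = 1100000 = 96
(x & (x - 1) clears the lowest set bit of x.)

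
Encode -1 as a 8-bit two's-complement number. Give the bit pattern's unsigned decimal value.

1 in 8 bits: 00000001
Invert: 11111110
Add 1:  11111111 = 255
(Check: 2^8 - 1 = 256 - 1 = 255.)

255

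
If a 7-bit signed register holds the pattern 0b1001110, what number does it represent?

pattern = 1001110 (MSB is 1 ⇒ negative)
Invert: 0110001, add 1 → 0110010 = 50, so the value is -50.
(Equivalently: 78 - 2^7 = 78 - 128 = -50.)

-50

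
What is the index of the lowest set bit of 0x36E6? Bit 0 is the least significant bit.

0x36E6 = 11011011100110
Trailing zeros: 1, so the lowest set bit is bit 1 (value 2).

1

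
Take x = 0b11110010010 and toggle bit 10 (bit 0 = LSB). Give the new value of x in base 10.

914

x = 11110010010
bit 10 is currently 1; toggle it via x ^ (1 << 10) = x ^ 1024
→ 01110010010 = 914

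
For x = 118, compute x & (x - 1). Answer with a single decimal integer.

x = 1110110 = 118
x - 1 = 1110101
AND   = 1110100 = 116
(x & (x - 1) clears the lowest set bit of x.)

116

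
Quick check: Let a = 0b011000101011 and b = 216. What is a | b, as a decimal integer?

1787

a = 11000101011
216 = 00011011000
 OR → 11011111011 = 1787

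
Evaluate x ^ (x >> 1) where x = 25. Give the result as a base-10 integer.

21

x = 11001 = 25
x>>1 = 01100
XOR  = 10101 = 21
(x ^ (x >> 1) gives the standard binary-reflected Gray code of x.)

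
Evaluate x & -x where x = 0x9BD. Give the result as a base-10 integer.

1

x = 100110111101 = 2493
-x (two's complement) = …011001000011
AND   = 000000000001 = 1
(x & -x isolates the lowest set bit of x.)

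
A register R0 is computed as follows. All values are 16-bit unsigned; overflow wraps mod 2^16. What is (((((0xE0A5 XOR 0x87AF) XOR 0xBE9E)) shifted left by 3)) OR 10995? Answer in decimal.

0xE0A5 = 1110000010100101
0x87AF = 1000011110101111
→ XOR → 0110011100001010 = 26378
0xBE9E = 1011111010011110
→ XOR → 1101100110010100 = 55700
→ shifted left by 3 (mod 2^16) → 1100110010100000 = 52384
10995 = 0010101011110011
→ OR → 1110111011110011 = 61171

61171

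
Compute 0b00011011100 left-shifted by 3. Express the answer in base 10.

1760

x = 00011011100
shift left by 3 → 11011100000 = 1760
(equivalently, 220 × 2^3 = 220 × 8)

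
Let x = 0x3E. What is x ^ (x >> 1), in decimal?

x = 111110 = 62
x>>1 = 011111
XOR  = 100001 = 33
(x ^ (x >> 1) gives the standard binary-reflected Gray code of x.)

33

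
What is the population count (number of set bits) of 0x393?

0x393 = 1110010011
Count the 1s: 1 + 1 + 1 + 1 + 1 + 1 = 6

6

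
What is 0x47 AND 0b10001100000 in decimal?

64

0x47 = 00001000111
b = 10001100000
AND → 00001000000 = 64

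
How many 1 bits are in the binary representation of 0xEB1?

7

0xEB1 = 111010110001
Count the 1s: 1 + 1 + 1 + 1 + 1 + 1 + 1 = 7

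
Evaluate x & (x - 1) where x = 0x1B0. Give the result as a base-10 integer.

x = 110110000 = 432
x - 1 = 110101111
AND   = 110100000 = 416
(x & (x - 1) clears the lowest set bit of x.)

416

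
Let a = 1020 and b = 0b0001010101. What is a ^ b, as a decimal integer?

1020 = 1111111100
b = 0001010101
XOR → 1110101001 = 937

937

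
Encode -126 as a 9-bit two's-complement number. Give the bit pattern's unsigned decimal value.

126 in 9 bits: 001111110
Invert: 110000001
Add 1:  110000010 = 386
(Check: 2^9 - 126 = 512 - 126 = 386.)

386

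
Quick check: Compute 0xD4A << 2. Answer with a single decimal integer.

0xD4A = 00110101001010
shift left by 2 → 11010100101000 = 13608
(equivalently, 3402 × 2^2 = 3402 × 4)

13608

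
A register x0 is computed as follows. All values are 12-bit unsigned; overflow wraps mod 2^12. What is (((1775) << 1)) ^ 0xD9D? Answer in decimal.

67

1775 = 011011101111
→ << 1 (mod 2^12) → 110111011110 = 3550
0xD9D = 110110011101
→ ^ → 000001000011 = 67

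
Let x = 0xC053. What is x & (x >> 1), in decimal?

x = 1100000001010011 = 49235
x>>1 = 0110000000101001
AND  = 0100000000000001 = 16385
(x & (x >> 1) has a 1 wherever x has two consecutive 1 bits.)

16385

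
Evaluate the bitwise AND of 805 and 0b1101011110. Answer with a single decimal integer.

805 = 1100100101
b = 1101011110
AND → 1100000100 = 772

772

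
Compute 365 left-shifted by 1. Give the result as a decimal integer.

365 = 0101101101
shift left by 1 → 1011011010 = 730
(equivalently, 365 × 2^1 = 365 × 2)

730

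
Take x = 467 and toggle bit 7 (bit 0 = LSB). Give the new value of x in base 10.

x = 111010011
bit 7 is currently 1; toggle it via x ^ (1 << 7) = x ^ 128
→ 101010011 = 339

339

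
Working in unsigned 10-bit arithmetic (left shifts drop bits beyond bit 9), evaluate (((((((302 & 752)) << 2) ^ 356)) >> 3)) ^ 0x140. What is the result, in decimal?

380

302 = 0100101110
752 = 1011110000
→ & → 0000100000 = 32
→ << 2 (mod 2^10) → 0010000000 = 128
356 = 0101100100
→ ^ → 0111100100 = 484
→ >> 3 → 0000111100 = 60
0x140 = 0101000000
→ ^ → 0101111100 = 380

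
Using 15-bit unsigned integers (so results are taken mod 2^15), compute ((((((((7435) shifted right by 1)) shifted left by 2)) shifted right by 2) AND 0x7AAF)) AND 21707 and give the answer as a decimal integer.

7435 = 001110100001011
→ shifted right by 1 → 000111010000101 = 3717
→ shifted left by 2 (mod 2^15) → 011101000010100 = 14868
→ shifted right by 2 → 000111010000101 = 3717
0x7AAF = 111101010101111
→ AND → 000101010000101 = 2693
21707 = 101010011001011
→ AND → 000000010000001 = 129

129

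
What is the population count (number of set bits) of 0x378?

6

0x378 = 1101111000
Count the 1s: 1 + 1 + 1 + 1 + 1 + 1 = 6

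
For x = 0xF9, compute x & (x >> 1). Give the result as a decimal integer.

120

x = 11111001 = 249
x>>1 = 01111100
AND  = 01111000 = 120
(x & (x >> 1) has a 1 wherever x has two consecutive 1 bits.)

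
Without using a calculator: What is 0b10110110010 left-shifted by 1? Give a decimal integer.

x = 010110110010
shift left by 1 → 101101100100 = 2916
(equivalently, 1458 × 2^1 = 1458 × 2)

2916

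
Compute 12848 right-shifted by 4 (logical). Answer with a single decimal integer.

803

12848 = 11001000110000
shift right by 4 → 00001100100011 = 803
(equivalently, floor(12848 / 16))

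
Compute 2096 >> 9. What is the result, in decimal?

4

2096 = 100000110000
shift right by 9 → 000000000100 = 4
(equivalently, floor(2096 / 512))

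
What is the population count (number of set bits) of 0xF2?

0xF2 = 11110010
Count the 1s: 1 + 1 + 1 + 1 + 1 = 5

5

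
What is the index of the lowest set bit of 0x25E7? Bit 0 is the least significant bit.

0x25E7 = 10010111100111
Trailing zeros: 0, so the lowest set bit is bit 0 (value 1).

0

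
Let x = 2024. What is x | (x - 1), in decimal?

2031

x = 11111101000 = 2024
x - 1 = 11111100111
OR    = 11111101111 = 2031
(x | (x - 1) sets all bits below the lowest set bit.)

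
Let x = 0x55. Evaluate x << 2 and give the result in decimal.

0x55 = 001010101
shift left by 2 → 101010100 = 340
(equivalently, 85 × 2^2 = 85 × 4)

340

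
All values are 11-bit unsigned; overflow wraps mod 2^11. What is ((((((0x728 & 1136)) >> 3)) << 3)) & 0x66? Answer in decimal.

0x728 = 11100101000
1136 = 10001110000
→ & → 10000100000 = 1056
→ >> 3 → 00010000100 = 132
→ << 3 (mod 2^11) → 10000100000 = 1056
0x66 = 00001100110
→ & → 00000100000 = 32

32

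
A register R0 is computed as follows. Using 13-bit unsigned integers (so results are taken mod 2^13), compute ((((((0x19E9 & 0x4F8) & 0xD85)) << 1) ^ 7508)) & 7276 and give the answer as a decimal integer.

0x19E9 = 1100111101001
0x4F8 = 0010011111000
→ & → 0000011101000 = 232
0xD85 = 0110110000101
→ & → 0000010000000 = 128
→ << 1 (mod 2^13) → 0000100000000 = 256
7508 = 1110101010100
→ ^ → 1110001010100 = 7252
7276 = 1110001101100
→ & → 1110001000100 = 7236

7236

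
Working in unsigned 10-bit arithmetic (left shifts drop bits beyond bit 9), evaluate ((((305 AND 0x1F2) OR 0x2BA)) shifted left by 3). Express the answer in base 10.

464

305 = 0100110001
0x1F2 = 0111110010
→ AND → 0100110000 = 304
0x2BA = 1010111010
→ OR → 1110111010 = 954
→ shifted left by 3 (mod 2^10) → 0111010000 = 464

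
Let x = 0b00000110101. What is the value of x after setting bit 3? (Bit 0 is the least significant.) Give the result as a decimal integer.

61

x = 00000110101
bit 3 is currently 0; set it via x | (1 << 3) = x | 8
→ 00000111101 = 61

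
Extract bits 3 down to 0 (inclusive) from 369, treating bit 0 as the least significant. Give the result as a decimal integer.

v = 0101110001
Shift right by 0: 0101110001
Mask low 4 bits: 0001 = 1

1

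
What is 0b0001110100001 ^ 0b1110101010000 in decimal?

a = 0001110100001
b = 1110101010000
XOR → 1111011110001 = 7921

7921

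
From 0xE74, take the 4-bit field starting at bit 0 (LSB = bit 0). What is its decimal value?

v = 111001110100
Shift right by 0: 111001110100
Mask low 4 bits: 0100 = 4

4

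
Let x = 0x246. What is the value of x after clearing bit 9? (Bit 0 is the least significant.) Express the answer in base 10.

x = 01001000110
bit 9 is currently 1; clear it via x & ~(1 << 9) = x & ~512
→ 00001000110 = 70

70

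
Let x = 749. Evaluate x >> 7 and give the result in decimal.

749 = 1011101101
shift right by 7 → 0000000101 = 5
(equivalently, floor(749 / 128))

5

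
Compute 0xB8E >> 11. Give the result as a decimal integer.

0xB8E = 101110001110
shift right by 11 → 000000000001 = 1
(equivalently, floor(2958 / 2048))

1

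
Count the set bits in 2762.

2762 = 101011001010
Count the 1s: 1 + 1 + 1 + 1 + 1 + 1 = 6

6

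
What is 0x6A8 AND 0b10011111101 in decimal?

1192

0x6A8 = 11010101000
b = 10011111101
AND → 10010101000 = 1192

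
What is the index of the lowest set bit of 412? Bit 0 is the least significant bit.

412 = 110011100
Trailing zeros: 2, so the lowest set bit is bit 2 (value 4).

2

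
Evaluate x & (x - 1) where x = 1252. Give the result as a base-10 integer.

x = 10011100100 = 1252
x - 1 = 10011100011
AND   = 10011100000 = 1248
(x & (x - 1) clears the lowest set bit of x.)

1248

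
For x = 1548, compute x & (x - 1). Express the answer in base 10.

1544

x = 11000001100 = 1548
x - 1 = 11000001011
AND   = 11000001000 = 1544
(x & (x - 1) clears the lowest set bit of x.)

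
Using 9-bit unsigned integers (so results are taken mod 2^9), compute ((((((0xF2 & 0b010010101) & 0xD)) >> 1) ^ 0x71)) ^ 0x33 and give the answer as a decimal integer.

66

0xF2 = 011110010
0b010010101 = 010010101
→ & → 010010000 = 144
0xD = 000001101
→ & → 000000000 = 0
→ >> 1 → 000000000 = 0
0x71 = 001110001
→ ^ → 001110001 = 113
0x33 = 000110011
→ ^ → 001000010 = 66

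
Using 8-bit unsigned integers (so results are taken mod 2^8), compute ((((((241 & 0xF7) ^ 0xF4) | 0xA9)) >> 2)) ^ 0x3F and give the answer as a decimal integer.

20

241 = 11110001
0xF7 = 11110111
→ & → 11110001 = 241
0xF4 = 11110100
→ ^ → 00000101 = 5
0xA9 = 10101001
→ | → 10101101 = 173
→ >> 2 → 00101011 = 43
0x3F = 00111111
→ ^ → 00010100 = 20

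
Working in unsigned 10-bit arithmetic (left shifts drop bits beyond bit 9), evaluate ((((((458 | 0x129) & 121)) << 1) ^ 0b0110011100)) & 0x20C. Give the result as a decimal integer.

12

458 = 0111001010
0x129 = 0100101001
→ | → 0111101011 = 491
121 = 0001111001
→ & → 0001101001 = 105
→ << 1 (mod 2^10) → 0011010010 = 210
0b0110011100 = 0110011100
→ ^ → 0101001110 = 334
0x20C = 1000001100
→ & → 0000001100 = 12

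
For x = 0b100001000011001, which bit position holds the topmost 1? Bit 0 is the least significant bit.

14

0b100001000011001 = 100001000011001
The topmost 1 is at position 14 (since 2^14 = 16384 ≤ 16921 < 32768).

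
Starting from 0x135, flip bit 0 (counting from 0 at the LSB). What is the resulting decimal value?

x = 00000100110101
bit 0 is currently 1; toggle it via x ^ (1 << 0) = x ^ 1
→ 00000100110100 = 308

308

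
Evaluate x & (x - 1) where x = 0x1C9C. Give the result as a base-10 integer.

x = 1110010011100 = 7324
x - 1 = 1110010011011
AND   = 1110010011000 = 7320
(x & (x - 1) clears the lowest set bit of x.)

7320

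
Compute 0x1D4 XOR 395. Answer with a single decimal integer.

0x1D4 = 111010100
395 = 110001011
XOR → 001011111 = 95

95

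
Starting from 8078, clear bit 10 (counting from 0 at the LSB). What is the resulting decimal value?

7054

x = 1111110001110
bit 10 is currently 1; clear it via x & ~(1 << 10) = x & ~1024
→ 1101110001110 = 7054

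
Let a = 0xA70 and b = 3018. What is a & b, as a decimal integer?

2624

0xA70 = 101001110000
3018 = 101111001010
AND → 101001000000 = 2624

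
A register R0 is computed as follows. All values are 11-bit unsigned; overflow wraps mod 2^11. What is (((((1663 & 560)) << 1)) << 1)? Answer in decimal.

192

1663 = 11001111111
560 = 01000110000
→ & → 01000110000 = 560
→ << 1 (mod 2^11) → 10001100000 = 1120
→ << 1 (mod 2^11) → 00011000000 = 192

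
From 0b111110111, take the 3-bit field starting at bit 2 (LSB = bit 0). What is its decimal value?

v = 111110111
Shift right by 2: 1111101
Mask low 3 bits: 101 = 5

5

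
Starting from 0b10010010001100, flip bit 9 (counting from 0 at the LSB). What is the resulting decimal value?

9868

x = 10010010001100
bit 9 is currently 0; toggle it via x ^ (1 << 9) = x ^ 512
→ 10011010001100 = 9868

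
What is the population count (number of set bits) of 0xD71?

7

0xD71 = 110101110001
Count the 1s: 1 + 1 + 1 + 1 + 1 + 1 + 1 = 7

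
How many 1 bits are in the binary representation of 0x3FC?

8

0x3FC = 1111111100
Count the 1s: 1 + 1 + 1 + 1 + 1 + 1 + 1 + 1 = 8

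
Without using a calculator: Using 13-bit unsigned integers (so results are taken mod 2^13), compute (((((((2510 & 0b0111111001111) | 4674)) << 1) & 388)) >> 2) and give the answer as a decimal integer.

2510 = 0100111001110
0b0111111001111 = 0111111001111
→ & → 0100111001110 = 2510
4674 = 1001001000010
→ | → 1101111001110 = 7118
→ << 1 (mod 2^13) → 1011110011100 = 6044
388 = 0000110000100
→ & → 0000110000100 = 388
→ >> 2 → 0000001100001 = 97

97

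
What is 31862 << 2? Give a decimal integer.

31862 = 00111110001110110
shift left by 2 → 11111000111011000 = 127448
(equivalently, 31862 × 2^2 = 31862 × 4)

127448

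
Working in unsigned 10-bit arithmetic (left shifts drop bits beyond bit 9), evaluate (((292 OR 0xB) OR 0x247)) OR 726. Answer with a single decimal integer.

292 = 0100100100
0xB = 0000001011
→ OR → 0100101111 = 303
0x247 = 1001000111
→ OR → 1101101111 = 879
726 = 1011010110
→ OR → 1111111111 = 1023

1023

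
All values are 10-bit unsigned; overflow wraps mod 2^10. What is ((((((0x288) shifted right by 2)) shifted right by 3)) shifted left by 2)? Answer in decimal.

80

0x288 = 1010001000
→ shifted right by 2 → 0010100010 = 162
→ shifted right by 3 → 0000010100 = 20
→ shifted left by 2 (mod 2^10) → 0001010000 = 80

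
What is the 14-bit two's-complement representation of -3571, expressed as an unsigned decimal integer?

12813

3571 in 14 bits: 00110111110011
Invert: 11001000001100
Add 1:  11001000001101 = 12813
(Check: 2^14 - 3571 = 16384 - 3571 = 12813.)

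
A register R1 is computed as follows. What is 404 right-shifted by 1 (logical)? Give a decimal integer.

404 = 110010100
shift right by 1 → 011001010 = 202
(equivalently, floor(404 / 2))

202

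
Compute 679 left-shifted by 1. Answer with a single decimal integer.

679 = 01010100111
shift left by 1 → 10101001110 = 1358
(equivalently, 679 × 2^1 = 679 × 2)

1358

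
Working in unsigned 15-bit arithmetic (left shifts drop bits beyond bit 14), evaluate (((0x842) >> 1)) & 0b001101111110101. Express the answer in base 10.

33

0x842 = 000100001000010
→ >> 1 → 000010000100001 = 1057
0b001101111110101 = 001101111110101
→ & → 000000000100001 = 33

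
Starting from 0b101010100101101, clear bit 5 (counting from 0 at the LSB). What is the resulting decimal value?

x = 101010100101101
bit 5 is currently 1; clear it via x & ~(1 << 5) = x & ~32
→ 101010100001101 = 21773

21773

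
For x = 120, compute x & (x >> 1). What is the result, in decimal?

56

x = 1111000 = 120
x>>1 = 0111100
AND  = 0111000 = 56
(x & (x >> 1) has a 1 wherever x has two consecutive 1 bits.)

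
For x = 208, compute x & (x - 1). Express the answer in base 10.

x = 11010000 = 208
x - 1 = 11001111
AND   = 11000000 = 192
(x & (x - 1) clears the lowest set bit of x.)

192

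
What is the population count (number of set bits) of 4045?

4045 = 111111001101
Count the 1s: 1 + 1 + 1 + 1 + 1 + 1 + 1 + 1 + 1 = 9

9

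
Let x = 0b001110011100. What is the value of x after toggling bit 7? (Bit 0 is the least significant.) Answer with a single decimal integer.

x = 001110011100
bit 7 is currently 1; toggle it via x ^ (1 << 7) = x ^ 128
→ 001100011100 = 796

796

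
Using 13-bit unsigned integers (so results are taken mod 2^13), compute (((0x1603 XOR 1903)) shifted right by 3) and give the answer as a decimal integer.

557

0x1603 = 1011000000011
1903 = 0011101101111
→ XOR → 1000101101100 = 4460
→ shifted right by 3 → 0001000101101 = 557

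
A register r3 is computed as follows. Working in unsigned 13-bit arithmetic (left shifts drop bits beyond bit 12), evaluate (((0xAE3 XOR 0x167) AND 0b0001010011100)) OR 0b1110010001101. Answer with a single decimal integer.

0xAE3 = 0101011100011
0x167 = 0000101100111
→ XOR → 0101110000100 = 2948
0b0001010011100 = 0001010011100
→ AND → 0001010000100 = 644
0b1110010001101 = 1110010001101
→ OR → 1111010001101 = 7821

7821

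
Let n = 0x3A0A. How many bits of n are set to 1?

6

0x3A0A = 11101000001010
Count the 1s: 1 + 1 + 1 + 1 + 1 + 1 = 6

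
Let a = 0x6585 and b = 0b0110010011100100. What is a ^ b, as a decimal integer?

0x6585 = 110010110000101
b = 110010011100100
XOR → 000000101100001 = 353

353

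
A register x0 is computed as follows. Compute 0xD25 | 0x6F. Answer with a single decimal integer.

3439

0xD25 = 110100100101
0x6F = 000001101111
 OR → 110101101111 = 3439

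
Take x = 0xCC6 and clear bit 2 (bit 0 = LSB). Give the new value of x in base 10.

x = 0110011000110
bit 2 is currently 1; clear it via x & ~(1 << 2) = x & ~4
→ 0110011000010 = 3266

3266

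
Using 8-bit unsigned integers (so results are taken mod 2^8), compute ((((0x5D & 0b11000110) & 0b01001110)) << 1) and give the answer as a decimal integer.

0x5D = 01011101
0b11000110 = 11000110
→ & → 01000100 = 68
0b01001110 = 01001110
→ & → 01000100 = 68
→ << 1 (mod 2^8) → 10001000 = 136

136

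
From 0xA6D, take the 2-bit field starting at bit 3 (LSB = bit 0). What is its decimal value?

v = 101001101101
Shift right by 3: 101001101
Mask low 2 bits: 01 = 1

1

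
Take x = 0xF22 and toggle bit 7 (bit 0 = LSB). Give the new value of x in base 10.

x = 111100100010
bit 7 is currently 0; toggle it via x ^ (1 << 7) = x ^ 128
→ 111110100010 = 4002

4002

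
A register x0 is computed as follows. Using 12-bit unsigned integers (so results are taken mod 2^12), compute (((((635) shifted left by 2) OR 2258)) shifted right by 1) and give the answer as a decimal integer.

1279

635 = 001001111011
→ shifted left by 2 (mod 2^12) → 100111101100 = 2540
2258 = 100011010010
→ OR → 100111111110 = 2558
→ shifted right by 1 → 010011111111 = 1279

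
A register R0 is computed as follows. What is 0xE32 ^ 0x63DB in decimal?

28137

0xE32 = 000111000110010
0x63DB = 110001111011011
XOR → 110110111101001 = 28137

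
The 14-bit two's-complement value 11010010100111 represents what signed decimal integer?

pattern = 11010010100111 (MSB is 1 ⇒ negative)
Invert: 00101101011000, add 1 → 00101101011001 = 2905, so the value is -2905.
(Equivalently: 13479 - 2^14 = 13479 - 16384 = -2905.)

-2905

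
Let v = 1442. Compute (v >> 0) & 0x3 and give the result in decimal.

v = 0010110100010
Shift right by 0: 0010110100010
Mask low 2 bits: 10 = 2

2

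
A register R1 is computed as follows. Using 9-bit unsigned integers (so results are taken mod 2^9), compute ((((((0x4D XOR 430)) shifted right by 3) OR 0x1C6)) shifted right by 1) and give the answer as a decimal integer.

0x4D = 001001101
430 = 110101110
→ XOR → 111100011 = 483
→ shifted right by 3 → 000111100 = 60
0x1C6 = 111000110
→ OR → 111111110 = 510
→ shifted right by 1 → 011111111 = 255

255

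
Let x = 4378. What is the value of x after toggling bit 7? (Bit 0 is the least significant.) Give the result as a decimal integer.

x = 1000100011010
bit 7 is currently 0; toggle it via x ^ (1 << 7) = x ^ 128
→ 1000110011010 = 4506

4506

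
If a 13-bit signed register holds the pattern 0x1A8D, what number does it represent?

-1395

pattern = 1101010001101 (MSB is 1 ⇒ negative)
Invert: 0010101110010, add 1 → 0010101110011 = 1395, so the value is -1395.
(Equivalently: 6797 - 2^13 = 6797 - 8192 = -1395.)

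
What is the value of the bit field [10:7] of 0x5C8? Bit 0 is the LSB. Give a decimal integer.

v = 0010111001000
Shift right by 7: 001011
Mask low 4 bits: 1011 = 11

11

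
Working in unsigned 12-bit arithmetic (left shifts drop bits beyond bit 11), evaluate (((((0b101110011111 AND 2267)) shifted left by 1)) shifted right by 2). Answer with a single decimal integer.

77

0b101110011111 = 101110011111
2267 = 100011011011
→ AND → 100010011011 = 2203
→ shifted left by 1 (mod 2^12) → 000100110110 = 310
→ shifted right by 2 → 000001001101 = 77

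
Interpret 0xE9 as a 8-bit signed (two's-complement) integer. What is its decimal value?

-23

pattern = 11101001 (MSB is 1 ⇒ negative)
Invert: 00010110, add 1 → 00010111 = 23, so the value is -23.
(Equivalently: 233 - 2^8 = 233 - 256 = -23.)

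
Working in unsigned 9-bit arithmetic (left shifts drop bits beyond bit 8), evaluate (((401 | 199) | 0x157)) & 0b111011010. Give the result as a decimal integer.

466

401 = 110010001
199 = 011000111
→ | → 111010111 = 471
0x157 = 101010111
→ | → 111010111 = 471
0b111011010 = 111011010
→ & → 111010010 = 466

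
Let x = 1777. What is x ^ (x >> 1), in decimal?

1417

x = 11011110001 = 1777
x>>1 = 01101111000
XOR  = 10110001001 = 1417
(x ^ (x >> 1) gives the standard binary-reflected Gray code of x.)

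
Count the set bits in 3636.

3636 = 111000110100
Count the 1s: 1 + 1 + 1 + 1 + 1 + 1 = 6

6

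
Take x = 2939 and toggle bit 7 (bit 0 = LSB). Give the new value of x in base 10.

3067

x = 101101111011
bit 7 is currently 0; toggle it via x ^ (1 << 7) = x ^ 128
→ 101111111011 = 3067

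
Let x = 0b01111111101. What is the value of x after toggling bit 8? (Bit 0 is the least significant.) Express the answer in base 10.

765

x = 01111111101
bit 8 is currently 1; toggle it via x ^ (1 << 8) = x ^ 256
→ 01011111101 = 765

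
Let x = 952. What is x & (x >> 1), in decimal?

408

x = 1110111000 = 952
x>>1 = 0111011100
AND  = 0110011000 = 408
(x & (x >> 1) has a 1 wherever x has two consecutive 1 bits.)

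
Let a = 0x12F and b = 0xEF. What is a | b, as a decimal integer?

0x12F = 100101111
0xEF = 011101111
 OR → 111101111 = 495

495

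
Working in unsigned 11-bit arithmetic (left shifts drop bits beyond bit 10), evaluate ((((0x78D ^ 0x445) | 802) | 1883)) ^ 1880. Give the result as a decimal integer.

0x78D = 11110001101
0x445 = 10001000101
→ ^ → 01111001000 = 968
802 = 01100100010
→ | → 01111101010 = 1002
1883 = 11101011011
→ | → 11111111011 = 2043
1880 = 11101011000
→ ^ → 00010100011 = 163

163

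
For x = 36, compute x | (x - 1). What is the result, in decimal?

39

x = 100100 = 36
x - 1 = 100011
OR    = 100111 = 39
(x | (x - 1) sets all bits below the lowest set bit.)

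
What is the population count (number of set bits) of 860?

6

860 = 1101011100
Count the 1s: 1 + 1 + 1 + 1 + 1 + 1 = 6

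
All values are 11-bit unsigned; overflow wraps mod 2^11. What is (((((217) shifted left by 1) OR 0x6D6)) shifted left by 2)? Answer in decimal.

2008

217 = 00011011001
→ shifted left by 1 (mod 2^11) → 00110110010 = 434
0x6D6 = 11011010110
→ OR → 11111110110 = 2038
→ shifted left by 2 (mod 2^11) → 11111011000 = 2008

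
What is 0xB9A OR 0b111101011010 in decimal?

4058

0xB9A = 101110011010
b = 111101011010
 OR → 111111011010 = 4058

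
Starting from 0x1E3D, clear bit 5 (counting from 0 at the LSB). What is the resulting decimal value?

7709

x = 1111000111101
bit 5 is currently 1; clear it via x & ~(1 << 5) = x & ~32
→ 1111000011101 = 7709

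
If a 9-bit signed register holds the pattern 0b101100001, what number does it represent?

-159

pattern = 101100001 (MSB is 1 ⇒ negative)
Invert: 010011110, add 1 → 010011111 = 159, so the value is -159.
(Equivalently: 353 - 2^9 = 353 - 512 = -159.)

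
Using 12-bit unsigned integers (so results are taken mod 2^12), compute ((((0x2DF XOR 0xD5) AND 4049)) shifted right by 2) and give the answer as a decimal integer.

128

0x2DF = 001011011111
0xD5 = 000011010101
→ XOR → 001000001010 = 522
4049 = 111111010001
→ AND → 001000000000 = 512
→ shifted right by 2 → 000010000000 = 128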